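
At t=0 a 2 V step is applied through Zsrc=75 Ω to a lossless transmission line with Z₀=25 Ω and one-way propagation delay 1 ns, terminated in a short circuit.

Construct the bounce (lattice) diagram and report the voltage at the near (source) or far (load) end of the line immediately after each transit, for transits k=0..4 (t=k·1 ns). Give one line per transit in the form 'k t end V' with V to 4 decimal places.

0 0 source 0.5000
1 1 load 0.0000
2 2 source -0.2500
3 3 load 0.0000
4 4 source 0.1250

Γ_L=-1.000000, Γ_S=0.500000; launch V₁=2·25/100=0.500000
k=0 src: V=0.5000
k=1 load: inc=0.500000, refl=0.500000·-1.000000=-0.5000; V=0.000000+0.500000+-0.500000=0.0000
k=2 src: inc=-0.500000, refl=-0.500000·0.500000=-0.2500; V=0.500000+-0.500000+-0.250000=-0.2500
k=3 load: inc=-0.250000, refl=-0.250000·-1.000000=0.2500; V=0.000000+-0.250000+0.250000=0.0000
k=4 src: inc=0.250000, refl=0.250000·0.500000=0.1250; V=-0.250000+0.250000+0.125000=0.1250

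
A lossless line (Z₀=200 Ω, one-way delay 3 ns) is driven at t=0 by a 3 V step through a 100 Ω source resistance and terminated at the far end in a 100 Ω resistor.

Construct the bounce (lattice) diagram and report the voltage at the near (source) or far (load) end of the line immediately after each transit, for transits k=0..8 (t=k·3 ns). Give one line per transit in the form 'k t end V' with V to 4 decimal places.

0 0 source 2.0000
1 3 load 1.3333
2 6 source 1.5556
3 9 load 1.4815
4 12 source 1.5062
5 15 load 1.4979
6 18 source 1.5007
7 21 load 1.4998
8 24 source 1.5001

Γ_L=-0.333333, Γ_S=-0.333333; launch V₁=3·200/300=2.000000
k=0 src: V=2.0000
k=1 load: inc=2.000000, refl=2.000000·-0.333333=-0.6667; V=0.000000+2.000000+-0.666667=1.3333
k=2 src: inc=-0.666667, refl=-0.666667·-0.333333=0.2222; V=2.000000+-0.666667+0.222222=1.5556
k=3 load: inc=0.222222, refl=0.222222·-0.333333=-0.0741; V=1.333333+0.222222+-0.074074=1.4815
k=4 src: inc=-0.074074, refl=-0.074074·-0.333333=0.0247; V=1.555556+-0.074074+0.024691=1.5062
k=5 load: inc=0.024691, refl=0.024691·-0.333333=-0.0082; V=1.481481+0.024691+-0.008230=1.4979
k=6 src: inc=-0.008230, refl=-0.008230·-0.333333=0.0027; V=1.506173+-0.008230+0.002743=1.5007
k=7 load: inc=0.002743, refl=0.002743·-0.333333=-0.0009; V=1.497942+0.002743+-0.000914=1.4998
k=8 src: inc=-0.000914, refl=-0.000914·-0.333333=0.0003; V=1.500686+-0.000914+0.000305=1.5001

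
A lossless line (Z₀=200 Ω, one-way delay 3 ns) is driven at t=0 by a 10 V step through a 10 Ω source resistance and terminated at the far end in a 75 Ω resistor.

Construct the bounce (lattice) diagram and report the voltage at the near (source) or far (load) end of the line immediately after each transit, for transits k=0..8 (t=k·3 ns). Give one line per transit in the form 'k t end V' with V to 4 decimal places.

0 0 source 9.5238
1 3 load 5.1948
2 6 source 9.1115
3 9 load 7.3312
4 12 source 8.9420
5 15 load 8.2098
6 18 source 8.8722
7 21 load 8.5711
8 24 source 8.8436

Γ_L=-0.454545, Γ_S=-0.904762; launch V₁=10·200/210=9.523810
k=0 src: V=9.5238
k=1 load: inc=9.523810, refl=9.523810·-0.454545=-4.3290; V=0.000000+9.523810+-4.329004=5.1948
k=2 src: inc=-4.329004, refl=-4.329004·-0.904762=3.9167; V=9.523810+-4.329004+3.916718=9.1115
k=3 load: inc=3.916718, refl=3.916718·-0.454545=-1.7803; V=5.194805+3.916718+-1.780326=7.3312
k=4 src: inc=-1.780326, refl=-1.780326·-0.904762=1.6108; V=9.111523+-1.780326+1.610772=8.9420
k=5 load: inc=1.610772, refl=1.610772·-0.454545=-0.7322; V=7.331197+1.610772+-0.732169=8.2098
k=6 src: inc=-0.732169, refl=-0.732169·-0.904762=0.6624; V=8.941968+-0.732169+0.662439=8.8722
k=7 load: inc=0.662439, refl=0.662439·-0.454545=-0.3011; V=8.209800+0.662439+-0.301108=8.5711
k=8 src: inc=-0.301108, refl=-0.301108·-0.904762=0.2724; V=8.872238+-0.301108+0.272431=8.8436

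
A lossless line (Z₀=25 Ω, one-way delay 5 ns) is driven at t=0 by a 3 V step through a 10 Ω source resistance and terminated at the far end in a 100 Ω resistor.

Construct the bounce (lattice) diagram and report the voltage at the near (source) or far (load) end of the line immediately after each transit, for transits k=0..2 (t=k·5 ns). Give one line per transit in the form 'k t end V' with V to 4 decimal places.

Γ_L=0.600000, Γ_S=-0.428571; launch V₁=3·25/35=2.142857
k=0 src: V=2.1429
k=1 load: inc=2.142857, refl=2.142857·0.600000=1.2857; V=0.000000+2.142857+1.285714=3.4286
k=2 src: inc=1.285714, refl=1.285714·-0.428571=-0.5510; V=2.142857+1.285714+-0.551020=2.8776

0 0 source 2.1429
1 5 load 3.4286
2 10 source 2.8776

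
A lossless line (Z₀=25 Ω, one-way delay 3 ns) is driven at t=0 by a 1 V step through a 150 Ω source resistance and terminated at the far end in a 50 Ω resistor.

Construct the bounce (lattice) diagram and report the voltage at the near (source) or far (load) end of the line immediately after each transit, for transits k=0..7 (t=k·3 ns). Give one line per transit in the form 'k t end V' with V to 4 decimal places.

Γ_L=0.333333, Γ_S=0.714286; launch V₁=1·25/175=0.142857
k=0 src: V=0.1429
k=1 load: inc=0.142857, refl=0.142857·0.333333=0.0476; V=0.000000+0.142857+0.047619=0.1905
k=2 src: inc=0.047619, refl=0.047619·0.714286=0.0340; V=0.142857+0.047619+0.034014=0.2245
k=3 load: inc=0.034014, refl=0.034014·0.333333=0.0113; V=0.190476+0.034014+0.011338=0.2358
k=4 src: inc=0.011338, refl=0.011338·0.714286=0.0081; V=0.224490+0.011338+0.008098=0.2439
k=5 load: inc=0.008098, refl=0.008098·0.333333=0.0027; V=0.235828+0.008098+0.002699=0.2466
k=6 src: inc=0.002699, refl=0.002699·0.714286=0.0019; V=0.243926+0.002699+0.001928=0.2486
k=7 load: inc=0.001928, refl=0.001928·0.333333=0.0006; V=0.246626+0.001928+0.000643=0.2492

0 0 source 0.1429
1 3 load 0.1905
2 6 source 0.2245
3 9 load 0.2358
4 12 source 0.2439
5 15 load 0.2466
6 18 source 0.2486
7 21 load 0.2492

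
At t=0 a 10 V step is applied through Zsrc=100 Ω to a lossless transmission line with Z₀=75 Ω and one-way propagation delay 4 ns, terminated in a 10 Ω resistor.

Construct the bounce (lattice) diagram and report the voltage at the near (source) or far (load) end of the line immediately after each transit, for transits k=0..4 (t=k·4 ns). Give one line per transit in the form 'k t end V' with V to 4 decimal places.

Γ_L=-0.764706, Γ_S=0.142857; launch V₁=10·75/175=4.285714
k=0 src: V=4.2857
k=1 load: inc=4.285714, refl=4.285714·-0.764706=-3.2773; V=0.000000+4.285714+-3.277311=1.0084
k=2 src: inc=-3.277311, refl=-3.277311·0.142857=-0.4682; V=4.285714+-3.277311+-0.468187=0.5402
k=3 load: inc=-0.468187, refl=-0.468187·-0.764706=0.3580; V=1.008403+-0.468187+0.358026=0.8982
k=4 src: inc=0.358026, refl=0.358026·0.142857=0.0511; V=0.540216+0.358026+0.051147=0.9494

0 0 source 4.2857
1 4 load 1.0084
2 8 source 0.5402
3 12 load 0.8982
4 16 source 0.9494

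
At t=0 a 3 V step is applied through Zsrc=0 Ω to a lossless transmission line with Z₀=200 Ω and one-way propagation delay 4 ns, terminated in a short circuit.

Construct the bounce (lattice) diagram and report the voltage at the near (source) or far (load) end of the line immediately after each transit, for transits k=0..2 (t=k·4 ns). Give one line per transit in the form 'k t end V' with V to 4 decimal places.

Γ_L=-1.000000, Γ_S=-1.000000; launch V₁=3·200/200=3.000000
k=0 src: V=3.0000
k=1 load: inc=3.000000, refl=3.000000·-1.000000=-3.0000; V=0.000000+3.000000+-3.000000=0.0000
k=2 src: inc=-3.000000, refl=-3.000000·-1.000000=3.0000; V=3.000000+-3.000000+3.000000=3.0000

0 0 source 3.0000
1 4 load 0.0000
2 8 source 3.0000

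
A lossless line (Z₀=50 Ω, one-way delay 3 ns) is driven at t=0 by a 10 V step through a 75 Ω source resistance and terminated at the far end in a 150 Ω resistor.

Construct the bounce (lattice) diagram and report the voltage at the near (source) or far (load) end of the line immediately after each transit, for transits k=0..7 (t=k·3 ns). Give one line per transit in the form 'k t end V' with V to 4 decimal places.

0 0 source 4.0000
1 3 load 6.0000
2 6 source 6.4000
3 9 load 6.6000
4 12 source 6.6400
5 15 load 6.6600
6 18 source 6.6640
7 21 load 6.6660

Γ_L=0.500000, Γ_S=0.200000; launch V₁=10·50/125=4.000000
k=0 src: V=4.0000
k=1 load: inc=4.000000, refl=4.000000·0.500000=2.0000; V=0.000000+4.000000+2.000000=6.0000
k=2 src: inc=2.000000, refl=2.000000·0.200000=0.4000; V=4.000000+2.000000+0.400000=6.4000
k=3 load: inc=0.400000, refl=0.400000·0.500000=0.2000; V=6.000000+0.400000+0.200000=6.6000
k=4 src: inc=0.200000, refl=0.200000·0.200000=0.0400; V=6.400000+0.200000+0.040000=6.6400
k=5 load: inc=0.040000, refl=0.040000·0.500000=0.0200; V=6.600000+0.040000+0.020000=6.6600
k=6 src: inc=0.020000, refl=0.020000·0.200000=0.0040; V=6.640000+0.020000+0.004000=6.6640
k=7 load: inc=0.004000, refl=0.004000·0.500000=0.0020; V=6.660000+0.004000+0.002000=6.6660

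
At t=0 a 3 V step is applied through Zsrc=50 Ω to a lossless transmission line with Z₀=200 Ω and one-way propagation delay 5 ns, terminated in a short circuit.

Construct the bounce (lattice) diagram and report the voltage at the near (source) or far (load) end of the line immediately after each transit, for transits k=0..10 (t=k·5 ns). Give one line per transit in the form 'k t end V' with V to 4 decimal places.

Γ_L=-1.000000, Γ_S=-0.600000; launch V₁=3·200/250=2.400000
k=0 src: V=2.4000
k=1 load: inc=2.400000, refl=2.400000·-1.000000=-2.4000; V=0.000000+2.400000+-2.400000=0.0000
k=2 src: inc=-2.400000, refl=-2.400000·-0.600000=1.4400; V=2.400000+-2.400000+1.440000=1.4400
k=3 load: inc=1.440000, refl=1.440000·-1.000000=-1.4400; V=0.000000+1.440000+-1.440000=0.0000
k=4 src: inc=-1.440000, refl=-1.440000·-0.600000=0.8640; V=1.440000+-1.440000+0.864000=0.8640
k=5 load: inc=0.864000, refl=0.864000·-1.000000=-0.8640; V=0.000000+0.864000+-0.864000=0.0000
k=6 src: inc=-0.864000, refl=-0.864000·-0.600000=0.5184; V=0.864000+-0.864000+0.518400=0.5184
k=7 load: inc=0.518400, refl=0.518400·-1.000000=-0.5184; V=0.000000+0.518400+-0.518400=0.0000
k=8 src: inc=-0.518400, refl=-0.518400·-0.600000=0.3110; V=0.518400+-0.518400+0.311040=0.3110
k=9 load: inc=0.311040, refl=0.311040·-1.000000=-0.3110; V=0.000000+0.311040+-0.311040=0.0000
k=10 src: inc=-0.311040, refl=-0.311040·-0.600000=0.1866; V=0.311040+-0.311040+0.186624=0.1866

0 0 source 2.4000
1 5 load 0.0000
2 10 source 1.4400
3 15 load 0.0000
4 20 source 0.8640
5 25 load 0.0000
6 30 source 0.5184
7 35 load 0.0000
8 40 source 0.3110
9 45 load 0.0000
10 50 source 0.1866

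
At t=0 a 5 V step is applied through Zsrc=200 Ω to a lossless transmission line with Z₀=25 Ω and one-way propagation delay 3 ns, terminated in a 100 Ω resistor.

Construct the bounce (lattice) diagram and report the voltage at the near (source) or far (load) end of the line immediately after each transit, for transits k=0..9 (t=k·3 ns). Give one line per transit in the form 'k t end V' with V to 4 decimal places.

Γ_L=0.600000, Γ_S=0.777778; launch V₁=5·25/225=0.555556
k=0 src: V=0.5556
k=1 load: inc=0.555556, refl=0.555556·0.600000=0.3333; V=0.000000+0.555556+0.333333=0.8889
k=2 src: inc=0.333333, refl=0.333333·0.777778=0.2593; V=0.555556+0.333333+0.259259=1.1481
k=3 load: inc=0.259259, refl=0.259259·0.600000=0.1556; V=0.888889+0.259259+0.155556=1.3037
k=4 src: inc=0.155556, refl=0.155556·0.777778=0.1210; V=1.148148+0.155556+0.120988=1.4247
k=5 load: inc=0.120988, refl=0.120988·0.600000=0.0726; V=1.303704+0.120988+0.072593=1.4973
k=6 src: inc=0.072593, refl=0.072593·0.777778=0.0565; V=1.424691+0.072593+0.056461=1.5537
k=7 load: inc=0.056461, refl=0.056461·0.600000=0.0339; V=1.497284+0.056461+0.033877=1.5876
k=8 src: inc=0.033877, refl=0.033877·0.777778=0.0263; V=1.553745+0.033877+0.026348=1.6140
k=9 load: inc=0.026348, refl=0.026348·0.600000=0.0158; V=1.587621+0.026348+0.015809=1.6298

0 0 source 0.5556
1 3 load 0.8889
2 6 source 1.1481
3 9 load 1.3037
4 12 source 1.4247
5 15 load 1.4973
6 18 source 1.5537
7 21 load 1.5876
8 24 source 1.6140
9 27 load 1.6298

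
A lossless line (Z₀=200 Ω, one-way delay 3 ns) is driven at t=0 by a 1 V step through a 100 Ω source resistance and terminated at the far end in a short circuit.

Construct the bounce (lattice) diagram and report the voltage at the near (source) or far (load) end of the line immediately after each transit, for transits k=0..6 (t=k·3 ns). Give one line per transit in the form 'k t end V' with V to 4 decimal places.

Γ_L=-1.000000, Γ_S=-0.333333; launch V₁=1·200/300=0.666667
k=0 src: V=0.6667
k=1 load: inc=0.666667, refl=0.666667·-1.000000=-0.6667; V=0.000000+0.666667+-0.666667=0.0000
k=2 src: inc=-0.666667, refl=-0.666667·-0.333333=0.2222; V=0.666667+-0.666667+0.222222=0.2222
k=3 load: inc=0.222222, refl=0.222222·-1.000000=-0.2222; V=0.000000+0.222222+-0.222222=0.0000
k=4 src: inc=-0.222222, refl=-0.222222·-0.333333=0.0741; V=0.222222+-0.222222+0.074074=0.0741
k=5 load: inc=0.074074, refl=0.074074·-1.000000=-0.0741; V=0.000000+0.074074+-0.074074=0.0000
k=6 src: inc=-0.074074, refl=-0.074074·-0.333333=0.0247; V=0.074074+-0.074074+0.024691=0.0247

0 0 source 0.6667
1 3 load 0.0000
2 6 source 0.2222
3 9 load 0.0000
4 12 source 0.0741
5 15 load 0.0000
6 18 source 0.0247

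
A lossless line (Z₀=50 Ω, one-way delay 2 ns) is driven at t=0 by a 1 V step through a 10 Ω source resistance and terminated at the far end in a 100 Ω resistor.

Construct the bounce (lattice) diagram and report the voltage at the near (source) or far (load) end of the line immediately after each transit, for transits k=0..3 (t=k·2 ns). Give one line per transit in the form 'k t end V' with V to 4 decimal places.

0 0 source 0.8333
1 2 load 1.1111
2 4 source 0.9259
3 6 load 0.8642

Γ_L=0.333333, Γ_S=-0.666667; launch V₁=1·50/60=0.833333
k=0 src: V=0.8333
k=1 load: inc=0.833333, refl=0.833333·0.333333=0.2778; V=0.000000+0.833333+0.277778=1.1111
k=2 src: inc=0.277778, refl=0.277778·-0.666667=-0.1852; V=0.833333+0.277778+-0.185185=0.9259
k=3 load: inc=-0.185185, refl=-0.185185·0.333333=-0.0617; V=1.111111+-0.185185+-0.061728=0.8642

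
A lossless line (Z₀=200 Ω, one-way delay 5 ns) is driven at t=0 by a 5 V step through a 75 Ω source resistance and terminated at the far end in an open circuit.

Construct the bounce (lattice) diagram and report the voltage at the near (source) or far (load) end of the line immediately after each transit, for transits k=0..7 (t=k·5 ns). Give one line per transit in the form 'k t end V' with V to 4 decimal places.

Γ_L=1.000000, Γ_S=-0.454545; launch V₁=5·200/275=3.636364
k=0 src: V=3.6364
k=1 load: inc=3.636364, refl=3.636364·1.000000=3.6364; V=0.000000+3.636364+3.636364=7.2727
k=2 src: inc=3.636364, refl=3.636364·-0.454545=-1.6529; V=3.636364+3.636364+-1.652893=5.6198
k=3 load: inc=-1.652893, refl=-1.652893·1.000000=-1.6529; V=7.272727+-1.652893+-1.652893=3.9669
k=4 src: inc=-1.652893, refl=-1.652893·-0.454545=0.7513; V=5.619835+-1.652893+0.751315=4.7183
k=5 load: inc=0.751315, refl=0.751315·1.000000=0.7513; V=3.966942+0.751315+0.751315=5.4696
k=6 src: inc=0.751315, refl=0.751315·-0.454545=-0.3415; V=4.718257+0.751315+-0.341507=5.1281
k=7 load: inc=-0.341507, refl=-0.341507·1.000000=-0.3415; V=5.469572+-0.341507+-0.341507=4.7866

0 0 source 3.6364
1 5 load 7.2727
2 10 source 5.6198
3 15 load 3.9669
4 20 source 4.7183
5 25 load 5.4696
6 30 source 5.1281
7 35 load 4.7866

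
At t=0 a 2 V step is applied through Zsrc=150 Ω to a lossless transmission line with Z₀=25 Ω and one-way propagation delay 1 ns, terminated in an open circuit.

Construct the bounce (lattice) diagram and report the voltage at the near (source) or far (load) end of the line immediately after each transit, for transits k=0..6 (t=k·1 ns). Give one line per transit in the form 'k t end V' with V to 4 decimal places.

0 0 source 0.2857
1 1 load 0.5714
2 2 source 0.7755
3 3 load 0.9796
4 4 source 1.1254
5 5 load 1.2711
6 6 source 1.3753

Γ_L=1.000000, Γ_S=0.714286; launch V₁=2·25/175=0.285714
k=0 src: V=0.2857
k=1 load: inc=0.285714, refl=0.285714·1.000000=0.2857; V=0.000000+0.285714+0.285714=0.5714
k=2 src: inc=0.285714, refl=0.285714·0.714286=0.2041; V=0.285714+0.285714+0.204082=0.7755
k=3 load: inc=0.204082, refl=0.204082·1.000000=0.2041; V=0.571429+0.204082+0.204082=0.9796
k=4 src: inc=0.204082, refl=0.204082·0.714286=0.1458; V=0.775510+0.204082+0.145773=1.1254
k=5 load: inc=0.145773, refl=0.145773·1.000000=0.1458; V=0.979592+0.145773+0.145773=1.2711
k=6 src: inc=0.145773, refl=0.145773·0.714286=0.1041; V=1.125364+0.145773+0.104123=1.3753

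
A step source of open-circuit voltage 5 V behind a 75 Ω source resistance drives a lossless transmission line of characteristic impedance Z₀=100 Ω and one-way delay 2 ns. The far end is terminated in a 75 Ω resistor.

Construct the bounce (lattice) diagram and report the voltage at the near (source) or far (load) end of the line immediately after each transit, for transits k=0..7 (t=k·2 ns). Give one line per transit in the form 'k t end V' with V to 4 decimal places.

0 0 source 2.8571
1 2 load 2.4490
2 4 source 2.5073
3 6 load 2.4990
4 8 source 2.5001
5 10 load 2.5000
6 12 source 2.5000
7 14 load 2.5000

Γ_L=-0.142857, Γ_S=-0.142857; launch V₁=5·100/175=2.857143
k=0 src: V=2.8571
k=1 load: inc=2.857143, refl=2.857143·-0.142857=-0.4082; V=0.000000+2.857143+-0.408163=2.4490
k=2 src: inc=-0.408163, refl=-0.408163·-0.142857=0.0583; V=2.857143+-0.408163+0.058309=2.5073
k=3 load: inc=0.058309, refl=0.058309·-0.142857=-0.0083; V=2.448980+0.058309+-0.008330=2.4990
k=4 src: inc=-0.008330, refl=-0.008330·-0.142857=0.0012; V=2.507289+-0.008330+0.001190=2.5001
k=5 load: inc=0.001190, refl=0.001190·-0.142857=-0.0002; V=2.498959+0.001190+-0.000170=2.5000
k=6 src: inc=-0.000170, refl=-0.000170·-0.142857=0.0000; V=2.500149+-0.000170+0.000024=2.5000
k=7 load: inc=0.000024, refl=0.000024·-0.142857=-0.0000; V=2.499979+0.000024+-0.000003=2.5000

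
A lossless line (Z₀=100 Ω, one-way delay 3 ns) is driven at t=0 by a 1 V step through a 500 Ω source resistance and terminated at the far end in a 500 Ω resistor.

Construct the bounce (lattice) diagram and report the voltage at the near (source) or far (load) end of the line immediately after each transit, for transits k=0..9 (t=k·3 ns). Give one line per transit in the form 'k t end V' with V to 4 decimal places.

0 0 source 0.1667
1 3 load 0.2778
2 6 source 0.3519
3 9 load 0.4012
4 12 source 0.4342
5 15 load 0.4561
6 18 source 0.4707
7 21 load 0.4805
8 24 source 0.4870
9 27 load 0.4913

Γ_L=0.666667, Γ_S=0.666667; launch V₁=1·100/600=0.166667
k=0 src: V=0.1667
k=1 load: inc=0.166667, refl=0.166667·0.666667=0.1111; V=0.000000+0.166667+0.111111=0.2778
k=2 src: inc=0.111111, refl=0.111111·0.666667=0.0741; V=0.166667+0.111111+0.074074=0.3519
k=3 load: inc=0.074074, refl=0.074074·0.666667=0.0494; V=0.277778+0.074074+0.049383=0.4012
k=4 src: inc=0.049383, refl=0.049383·0.666667=0.0329; V=0.351852+0.049383+0.032922=0.4342
k=5 load: inc=0.032922, refl=0.032922·0.666667=0.0219; V=0.401235+0.032922+0.021948=0.4561
k=6 src: inc=0.021948, refl=0.021948·0.666667=0.0146; V=0.434156+0.021948+0.014632=0.4707
k=7 load: inc=0.014632, refl=0.014632·0.666667=0.0098; V=0.456104+0.014632+0.009755=0.4805
k=8 src: inc=0.009755, refl=0.009755·0.666667=0.0065; V=0.470736+0.009755+0.006503=0.4870
k=9 load: inc=0.006503, refl=0.006503·0.666667=0.0043; V=0.480491+0.006503+0.004335=0.4913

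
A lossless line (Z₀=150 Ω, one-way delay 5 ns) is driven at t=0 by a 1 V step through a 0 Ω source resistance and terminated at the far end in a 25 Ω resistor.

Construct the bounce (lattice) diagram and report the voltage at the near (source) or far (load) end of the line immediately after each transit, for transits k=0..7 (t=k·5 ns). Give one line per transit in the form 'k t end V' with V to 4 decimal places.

Γ_L=-0.714286, Γ_S=-1.000000; launch V₁=1·150/150=1.000000
k=0 src: V=1.0000
k=1 load: inc=1.000000, refl=1.000000·-0.714286=-0.7143; V=0.000000+1.000000+-0.714286=0.2857
k=2 src: inc=-0.714286, refl=-0.714286·-1.000000=0.7143; V=1.000000+-0.714286+0.714286=1.0000
k=3 load: inc=0.714286, refl=0.714286·-0.714286=-0.5102; V=0.285714+0.714286+-0.510204=0.4898
k=4 src: inc=-0.510204, refl=-0.510204·-1.000000=0.5102; V=1.000000+-0.510204+0.510204=1.0000
k=5 load: inc=0.510204, refl=0.510204·-0.714286=-0.3644; V=0.489796+0.510204+-0.364431=0.6356
k=6 src: inc=-0.364431, refl=-0.364431·-1.000000=0.3644; V=1.000000+-0.364431+0.364431=1.0000
k=7 load: inc=0.364431, refl=0.364431·-0.714286=-0.2603; V=0.635569+0.364431+-0.260308=0.7397

0 0 source 1.0000
1 5 load 0.2857
2 10 source 1.0000
3 15 load 0.4898
4 20 source 1.0000
5 25 load 0.6356
6 30 source 1.0000
7 35 load 0.7397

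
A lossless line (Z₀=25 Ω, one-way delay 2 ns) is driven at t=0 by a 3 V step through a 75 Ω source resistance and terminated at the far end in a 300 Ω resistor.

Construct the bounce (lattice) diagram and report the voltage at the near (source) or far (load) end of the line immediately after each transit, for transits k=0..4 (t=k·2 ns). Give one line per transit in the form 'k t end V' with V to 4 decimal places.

0 0 source 0.7500
1 2 load 1.3846
2 4 source 1.7019
3 6 load 1.9704
4 8 source 2.1047

Γ_L=0.846154, Γ_S=0.500000; launch V₁=3·25/100=0.750000
k=0 src: V=0.7500
k=1 load: inc=0.750000, refl=0.750000·0.846154=0.6346; V=0.000000+0.750000+0.634615=1.3846
k=2 src: inc=0.634615, refl=0.634615·0.500000=0.3173; V=0.750000+0.634615+0.317308=1.7019
k=3 load: inc=0.317308, refl=0.317308·0.846154=0.2685; V=1.384615+0.317308+0.268491=1.9704
k=4 src: inc=0.268491, refl=0.268491·0.500000=0.1342; V=1.701923+0.268491+0.134246=2.1047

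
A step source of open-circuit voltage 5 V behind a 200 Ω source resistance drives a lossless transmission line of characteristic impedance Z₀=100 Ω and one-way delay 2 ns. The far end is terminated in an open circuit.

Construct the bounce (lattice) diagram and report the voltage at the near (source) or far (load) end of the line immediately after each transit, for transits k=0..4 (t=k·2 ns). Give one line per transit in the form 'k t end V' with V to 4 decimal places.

0 0 source 1.6667
1 2 load 3.3333
2 4 source 3.8889
3 6 load 4.4444
4 8 source 4.6296

Γ_L=1.000000, Γ_S=0.333333; launch V₁=5·100/300=1.666667
k=0 src: V=1.6667
k=1 load: inc=1.666667, refl=1.666667·1.000000=1.6667; V=0.000000+1.666667+1.666667=3.3333
k=2 src: inc=1.666667, refl=1.666667·0.333333=0.5556; V=1.666667+1.666667+0.555556=3.8889
k=3 load: inc=0.555556, refl=0.555556·1.000000=0.5556; V=3.333333+0.555556+0.555556=4.4444
k=4 src: inc=0.555556, refl=0.555556·0.333333=0.1852; V=3.888889+0.555556+0.185185=4.6296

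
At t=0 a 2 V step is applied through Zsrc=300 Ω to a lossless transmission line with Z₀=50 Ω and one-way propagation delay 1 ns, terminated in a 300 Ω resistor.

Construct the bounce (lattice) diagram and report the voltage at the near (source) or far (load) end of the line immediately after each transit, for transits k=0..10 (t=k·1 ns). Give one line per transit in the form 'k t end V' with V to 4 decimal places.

0 0 source 0.2857
1 1 load 0.4898
2 2 source 0.6356
3 3 load 0.7397
4 4 source 0.8141
5 5 load 0.8672
6 6 source 0.9051
7 7 load 0.9322
8 8 source 0.9516
9 9 load 0.9654
10 10 source 0.9753

Γ_L=0.714286, Γ_S=0.714286; launch V₁=2·50/350=0.285714
k=0 src: V=0.2857
k=1 load: inc=0.285714, refl=0.285714·0.714286=0.2041; V=0.000000+0.285714+0.204082=0.4898
k=2 src: inc=0.204082, refl=0.204082·0.714286=0.1458; V=0.285714+0.204082+0.145773=0.6356
k=3 load: inc=0.145773, refl=0.145773·0.714286=0.1041; V=0.489796+0.145773+0.104123=0.7397
k=4 src: inc=0.104123, refl=0.104123·0.714286=0.0744; V=0.635569+0.104123+0.074374=0.8141
k=5 load: inc=0.074374, refl=0.074374·0.714286=0.0531; V=0.739692+0.074374+0.053124=0.8672
k=6 src: inc=0.053124, refl=0.053124·0.714286=0.0379; V=0.814066+0.053124+0.037946=0.9051
k=7 load: inc=0.037946, refl=0.037946·0.714286=0.0271; V=0.867190+0.037946+0.027104=0.9322
k=8 src: inc=0.027104, refl=0.027104·0.714286=0.0194; V=0.905135+0.027104+0.019360=0.9516
k=9 load: inc=0.019360, refl=0.019360·0.714286=0.0138; V=0.932240+0.019360+0.013829=0.9654
k=10 src: inc=0.013829, refl=0.013829·0.714286=0.0099; V=0.951600+0.013829+0.009878=0.9753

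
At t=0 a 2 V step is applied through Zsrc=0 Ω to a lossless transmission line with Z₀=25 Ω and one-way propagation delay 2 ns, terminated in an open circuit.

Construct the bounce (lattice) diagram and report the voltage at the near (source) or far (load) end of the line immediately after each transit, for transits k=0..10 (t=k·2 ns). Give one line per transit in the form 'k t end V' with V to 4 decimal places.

Γ_L=1.000000, Γ_S=-1.000000; launch V₁=2·25/25=2.000000
k=0 src: V=2.0000
k=1 load: inc=2.000000, refl=2.000000·1.000000=2.0000; V=0.000000+2.000000+2.000000=4.0000
k=2 src: inc=2.000000, refl=2.000000·-1.000000=-2.0000; V=2.000000+2.000000+-2.000000=2.0000
k=3 load: inc=-2.000000, refl=-2.000000·1.000000=-2.0000; V=4.000000+-2.000000+-2.000000=0.0000
k=4 src: inc=-2.000000, refl=-2.000000·-1.000000=2.0000; V=2.000000+-2.000000+2.000000=2.0000
k=5 load: inc=2.000000, refl=2.000000·1.000000=2.0000; V=0.000000+2.000000+2.000000=4.0000
k=6 src: inc=2.000000, refl=2.000000·-1.000000=-2.0000; V=2.000000+2.000000+-2.000000=2.0000
k=7 load: inc=-2.000000, refl=-2.000000·1.000000=-2.0000; V=4.000000+-2.000000+-2.000000=0.0000
k=8 src: inc=-2.000000, refl=-2.000000·-1.000000=2.0000; V=2.000000+-2.000000+2.000000=2.0000
k=9 load: inc=2.000000, refl=2.000000·1.000000=2.0000; V=0.000000+2.000000+2.000000=4.0000
k=10 src: inc=2.000000, refl=2.000000·-1.000000=-2.0000; V=2.000000+2.000000+-2.000000=2.0000

0 0 source 2.0000
1 2 load 4.0000
2 4 source 2.0000
3 6 load 0.0000
4 8 source 2.0000
5 10 load 4.0000
6 12 source 2.0000
7 14 load 0.0000
8 16 source 2.0000
9 18 load 4.0000
10 20 source 2.0000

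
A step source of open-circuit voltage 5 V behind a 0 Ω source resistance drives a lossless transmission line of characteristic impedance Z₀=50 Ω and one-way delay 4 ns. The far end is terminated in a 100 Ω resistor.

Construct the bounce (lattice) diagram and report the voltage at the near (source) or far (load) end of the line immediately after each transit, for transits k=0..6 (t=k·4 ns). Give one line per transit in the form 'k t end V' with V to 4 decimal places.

Γ_L=0.333333, Γ_S=-1.000000; launch V₁=5·50/50=5.000000
k=0 src: V=5.0000
k=1 load: inc=5.000000, refl=5.000000·0.333333=1.6667; V=0.000000+5.000000+1.666667=6.6667
k=2 src: inc=1.666667, refl=1.666667·-1.000000=-1.6667; V=5.000000+1.666667+-1.666667=5.0000
k=3 load: inc=-1.666667, refl=-1.666667·0.333333=-0.5556; V=6.666667+-1.666667+-0.555556=4.4444
k=4 src: inc=-0.555556, refl=-0.555556·-1.000000=0.5556; V=5.000000+-0.555556+0.555556=5.0000
k=5 load: inc=0.555556, refl=0.555556·0.333333=0.1852; V=4.444444+0.555556+0.185185=5.1852
k=6 src: inc=0.185185, refl=0.185185·-1.000000=-0.1852; V=5.000000+0.185185+-0.185185=5.0000

0 0 source 5.0000
1 4 load 6.6667
2 8 source 5.0000
3 12 load 4.4444
4 16 source 5.0000
5 20 load 5.1852
6 24 source 5.0000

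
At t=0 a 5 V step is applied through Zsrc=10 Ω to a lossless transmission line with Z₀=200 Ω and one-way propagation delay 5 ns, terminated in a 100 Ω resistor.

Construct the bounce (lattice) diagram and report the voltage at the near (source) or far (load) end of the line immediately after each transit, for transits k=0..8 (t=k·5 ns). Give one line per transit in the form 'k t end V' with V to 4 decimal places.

Γ_L=-0.333333, Γ_S=-0.904762; launch V₁=5·200/210=4.761905
k=0 src: V=4.7619
k=1 load: inc=4.761905, refl=4.761905·-0.333333=-1.5873; V=0.000000+4.761905+-1.587302=3.1746
k=2 src: inc=-1.587302, refl=-1.587302·-0.904762=1.4361; V=4.761905+-1.587302+1.436130=4.6107
k=3 load: inc=1.436130, refl=1.436130·-0.333333=-0.4787; V=3.174603+1.436130+-0.478710=4.1320
k=4 src: inc=-0.478710, refl=-0.478710·-0.904762=0.4331; V=4.610733+-0.478710+0.433119=4.5651
k=5 load: inc=0.433119, refl=0.433119·-0.333333=-0.1444; V=4.132023+0.433119+-0.144373=4.4208
k=6 src: inc=-0.144373, refl=-0.144373·-0.904762=0.1306; V=4.565142+-0.144373+0.130623=4.5514
k=7 load: inc=0.130623, refl=0.130623·-0.333333=-0.0435; V=4.420769+0.130623+-0.043541=4.5079
k=8 src: inc=-0.043541, refl=-0.043541·-0.904762=0.0394; V=4.551392+-0.043541+0.039394=4.5472

0 0 source 4.7619
1 5 load 3.1746
2 10 source 4.6107
3 15 load 4.1320
4 20 source 4.5651
5 25 load 4.4208
6 30 source 4.5514
7 35 load 4.5079
8 40 source 4.5472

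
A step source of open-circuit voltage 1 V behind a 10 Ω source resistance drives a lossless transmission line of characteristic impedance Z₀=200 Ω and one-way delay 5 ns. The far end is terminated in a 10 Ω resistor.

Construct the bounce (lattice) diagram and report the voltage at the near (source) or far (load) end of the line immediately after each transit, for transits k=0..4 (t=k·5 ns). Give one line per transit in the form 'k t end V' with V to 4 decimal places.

Γ_L=-0.904762, Γ_S=-0.904762; launch V₁=1·200/210=0.952381
k=0 src: V=0.9524
k=1 load: inc=0.952381, refl=0.952381·-0.904762=-0.8617; V=0.000000+0.952381+-0.861678=0.0907
k=2 src: inc=-0.861678, refl=-0.861678·-0.904762=0.7796; V=0.952381+-0.861678+0.779613=0.8703
k=3 load: inc=0.779613, refl=0.779613·-0.904762=-0.7054; V=0.090703+0.779613+-0.705365=0.1650
k=4 src: inc=-0.705365, refl=-0.705365·-0.904762=0.6382; V=0.870316+-0.705365+0.638187=0.8031

0 0 source 0.9524
1 5 load 0.0907
2 10 source 0.8703
3 15 load 0.1650
4 20 source 0.8031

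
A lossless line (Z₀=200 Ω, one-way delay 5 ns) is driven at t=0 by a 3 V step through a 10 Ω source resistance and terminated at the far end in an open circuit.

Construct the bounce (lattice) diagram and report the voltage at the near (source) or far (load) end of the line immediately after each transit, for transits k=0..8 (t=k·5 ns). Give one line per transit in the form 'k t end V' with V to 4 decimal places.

0 0 source 2.8571
1 5 load 5.7143
2 10 source 3.1293
3 15 load 0.5442
4 20 source 2.8831
5 25 load 5.2219
6 30 source 3.1058
7 35 load 0.9897
8 40 source 2.9043

Γ_L=1.000000, Γ_S=-0.904762; launch V₁=3·200/210=2.857143
k=0 src: V=2.8571
k=1 load: inc=2.857143, refl=2.857143·1.000000=2.8571; V=0.000000+2.857143+2.857143=5.7143
k=2 src: inc=2.857143, refl=2.857143·-0.904762=-2.5850; V=2.857143+2.857143+-2.585034=3.1293
k=3 load: inc=-2.585034, refl=-2.585034·1.000000=-2.5850; V=5.714286+-2.585034+-2.585034=0.5442
k=4 src: inc=-2.585034, refl=-2.585034·-0.904762=2.3388; V=3.129252+-2.585034+2.338840=2.8831
k=5 load: inc=2.338840, refl=2.338840·1.000000=2.3388; V=0.544218+2.338840+2.338840=5.2219
k=6 src: inc=2.338840, refl=2.338840·-0.904762=-2.1161; V=2.883058+2.338840+-2.116094=3.1058
k=7 load: inc=-2.116094, refl=-2.116094·1.000000=-2.1161; V=5.221898+-2.116094+-2.116094=0.9897
k=8 src: inc=-2.116094, refl=-2.116094·-0.904762=1.9146; V=3.105805+-2.116094+1.914561=2.9043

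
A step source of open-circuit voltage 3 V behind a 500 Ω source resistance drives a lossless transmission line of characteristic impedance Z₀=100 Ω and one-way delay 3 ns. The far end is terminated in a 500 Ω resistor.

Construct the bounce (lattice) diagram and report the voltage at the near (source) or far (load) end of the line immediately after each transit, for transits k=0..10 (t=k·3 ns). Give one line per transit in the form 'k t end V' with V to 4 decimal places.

Γ_L=0.666667, Γ_S=0.666667; launch V₁=3·100/600=0.500000
k=0 src: V=0.5000
k=1 load: inc=0.500000, refl=0.500000·0.666667=0.3333; V=0.000000+0.500000+0.333333=0.8333
k=2 src: inc=0.333333, refl=0.333333·0.666667=0.2222; V=0.500000+0.333333+0.222222=1.0556
k=3 load: inc=0.222222, refl=0.222222·0.666667=0.1481; V=0.833333+0.222222+0.148148=1.2037
k=4 src: inc=0.148148, refl=0.148148·0.666667=0.0988; V=1.055556+0.148148+0.098765=1.3025
k=5 load: inc=0.098765, refl=0.098765·0.666667=0.0658; V=1.203704+0.098765+0.065844=1.3683
k=6 src: inc=0.065844, refl=0.065844·0.666667=0.0439; V=1.302469+0.065844+0.043896=1.4122
k=7 load: inc=0.043896, refl=0.043896·0.666667=0.0293; V=1.368313+0.043896+0.029264=1.4415
k=8 src: inc=0.029264, refl=0.029264·0.666667=0.0195; V=1.412209+0.029264+0.019509=1.4610
k=9 load: inc=0.019509, refl=0.019509·0.666667=0.0130; V=1.441472+0.019509+0.013006=1.4740
k=10 src: inc=0.013006, refl=0.013006·0.666667=0.0087; V=1.460982+0.013006+0.008671=1.4827

0 0 source 0.5000
1 3 load 0.8333
2 6 source 1.0556
3 9 load 1.2037
4 12 source 1.3025
5 15 load 1.3683
6 18 source 1.4122
7 21 load 1.4415
8 24 source 1.4610
9 27 load 1.4740
10 30 source 1.4827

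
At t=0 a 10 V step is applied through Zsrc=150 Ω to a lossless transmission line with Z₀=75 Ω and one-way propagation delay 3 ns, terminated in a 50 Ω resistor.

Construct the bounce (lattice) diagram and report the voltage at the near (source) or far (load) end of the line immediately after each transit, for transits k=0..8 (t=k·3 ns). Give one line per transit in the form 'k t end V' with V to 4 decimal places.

0 0 source 3.3333
1 3 load 2.6667
2 6 source 2.4444
3 9 load 2.4889
4 12 source 2.5037
5 15 load 2.5007
6 18 source 2.4998
7 21 load 2.5000
8 24 source 2.5000

Γ_L=-0.200000, Γ_S=0.333333; launch V₁=10·75/225=3.333333
k=0 src: V=3.3333
k=1 load: inc=3.333333, refl=3.333333·-0.200000=-0.6667; V=0.000000+3.333333+-0.666667=2.6667
k=2 src: inc=-0.666667, refl=-0.666667·0.333333=-0.2222; V=3.333333+-0.666667+-0.222222=2.4444
k=3 load: inc=-0.222222, refl=-0.222222·-0.200000=0.0444; V=2.666667+-0.222222+0.044444=2.4889
k=4 src: inc=0.044444, refl=0.044444·0.333333=0.0148; V=2.444444+0.044444+0.014815=2.5037
k=5 load: inc=0.014815, refl=0.014815·-0.200000=-0.0030; V=2.488889+0.014815+-0.002963=2.5007
k=6 src: inc=-0.002963, refl=-0.002963·0.333333=-0.0010; V=2.503704+-0.002963+-0.000988=2.4998
k=7 load: inc=-0.000988, refl=-0.000988·-0.200000=0.0002; V=2.500741+-0.000988+0.000198=2.5000
k=8 src: inc=0.000198, refl=0.000198·0.333333=0.0001; V=2.499753+0.000198+0.000066=2.5000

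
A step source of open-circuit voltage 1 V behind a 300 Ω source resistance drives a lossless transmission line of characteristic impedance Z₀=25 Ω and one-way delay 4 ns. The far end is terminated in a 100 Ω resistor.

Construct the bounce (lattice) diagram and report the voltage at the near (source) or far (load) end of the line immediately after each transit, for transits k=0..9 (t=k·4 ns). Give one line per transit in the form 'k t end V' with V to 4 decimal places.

Γ_L=0.600000, Γ_S=0.846154; launch V₁=1·25/325=0.076923
k=0 src: V=0.0769
k=1 load: inc=0.076923, refl=0.076923·0.600000=0.0462; V=0.000000+0.076923+0.046154=0.1231
k=2 src: inc=0.046154, refl=0.046154·0.846154=0.0391; V=0.076923+0.046154+0.039053=0.1621
k=3 load: inc=0.039053, refl=0.039053·0.600000=0.0234; V=0.123077+0.039053+0.023432=0.1856
k=4 src: inc=0.023432, refl=0.023432·0.846154=0.0198; V=0.162130+0.023432+0.019827=0.2054
k=5 load: inc=0.019827, refl=0.019827·0.600000=0.0119; V=0.185562+0.019827+0.011896=0.2173
k=6 src: inc=0.011896, refl=0.011896·0.846154=0.0101; V=0.205389+0.011896+0.010066=0.2274
k=7 load: inc=0.010066, refl=0.010066·0.600000=0.0060; V=0.217285+0.010066+0.006040=0.2334
k=8 src: inc=0.006040, refl=0.006040·0.846154=0.0051; V=0.227351+0.006040+0.005110=0.2385
k=9 load: inc=0.005110, refl=0.005110·0.600000=0.0031; V=0.233391+0.005110+0.003066=0.2416

0 0 source 0.0769
1 4 load 0.1231
2 8 source 0.1621
3 12 load 0.1856
4 16 source 0.2054
5 20 load 0.2173
6 24 source 0.2274
7 28 load 0.2334
8 32 source 0.2385
9 36 load 0.2416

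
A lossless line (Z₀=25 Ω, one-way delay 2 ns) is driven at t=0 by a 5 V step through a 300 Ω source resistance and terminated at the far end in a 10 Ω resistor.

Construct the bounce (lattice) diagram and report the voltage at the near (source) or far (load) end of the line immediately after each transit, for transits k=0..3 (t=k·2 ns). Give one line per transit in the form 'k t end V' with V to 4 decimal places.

Γ_L=-0.428571, Γ_S=0.846154; launch V₁=5·25/325=0.384615
k=0 src: V=0.3846
k=1 load: inc=0.384615, refl=0.384615·-0.428571=-0.1648; V=0.000000+0.384615+-0.164835=0.2198
k=2 src: inc=-0.164835, refl=-0.164835·0.846154=-0.1395; V=0.384615+-0.164835+-0.139476=0.0803
k=3 load: inc=-0.139476, refl=-0.139476·-0.428571=0.0598; V=0.219780+-0.139476+0.059775=0.1401

0 0 source 0.3846
1 2 load 0.2198
2 4 source 0.0803
3 6 load 0.1401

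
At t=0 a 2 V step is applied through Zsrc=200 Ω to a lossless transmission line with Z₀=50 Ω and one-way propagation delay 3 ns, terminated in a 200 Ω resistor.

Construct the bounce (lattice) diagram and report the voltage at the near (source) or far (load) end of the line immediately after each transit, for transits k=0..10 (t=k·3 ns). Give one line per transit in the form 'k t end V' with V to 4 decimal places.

Γ_L=0.600000, Γ_S=0.600000; launch V₁=2·50/250=0.400000
k=0 src: V=0.4000
k=1 load: inc=0.400000, refl=0.400000·0.600000=0.2400; V=0.000000+0.400000+0.240000=0.6400
k=2 src: inc=0.240000, refl=0.240000·0.600000=0.1440; V=0.400000+0.240000+0.144000=0.7840
k=3 load: inc=0.144000, refl=0.144000·0.600000=0.0864; V=0.640000+0.144000+0.086400=0.8704
k=4 src: inc=0.086400, refl=0.086400·0.600000=0.0518; V=0.784000+0.086400+0.051840=0.9222
k=5 load: inc=0.051840, refl=0.051840·0.600000=0.0311; V=0.870400+0.051840+0.031104=0.9533
k=6 src: inc=0.031104, refl=0.031104·0.600000=0.0187; V=0.922240+0.031104+0.018662=0.9720
k=7 load: inc=0.018662, refl=0.018662·0.600000=0.0112; V=0.953344+0.018662+0.011197=0.9832
k=8 src: inc=0.011197, refl=0.011197·0.600000=0.0067; V=0.972006+0.011197+0.006718=0.9899
k=9 load: inc=0.006718, refl=0.006718·0.600000=0.0040; V=0.983204+0.006718+0.004031=0.9940
k=10 src: inc=0.004031, refl=0.004031·0.600000=0.0024; V=0.989922+0.004031+0.002419=0.9964

0 0 source 0.4000
1 3 load 0.6400
2 6 source 0.7840
3 9 load 0.8704
4 12 source 0.9222
5 15 load 0.9533
6 18 source 0.9720
7 21 load 0.9832
8 24 source 0.9899
9 27 load 0.9940
10 30 source 0.9964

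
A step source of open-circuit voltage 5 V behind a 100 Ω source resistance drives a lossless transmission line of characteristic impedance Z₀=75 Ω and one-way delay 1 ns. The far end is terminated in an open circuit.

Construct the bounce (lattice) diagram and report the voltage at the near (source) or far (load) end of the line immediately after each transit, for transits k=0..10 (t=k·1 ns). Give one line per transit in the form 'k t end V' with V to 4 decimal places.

0 0 source 2.1429
1 1 load 4.2857
2 2 source 4.5918
3 3 load 4.8980
4 4 source 4.9417
5 5 load 4.9854
6 6 source 4.9917
7 7 load 4.9979
8 8 source 4.9988
9 9 load 4.9997
10 10 source 4.9998

Γ_L=1.000000, Γ_S=0.142857; launch V₁=5·75/175=2.142857
k=0 src: V=2.1429
k=1 load: inc=2.142857, refl=2.142857·1.000000=2.1429; V=0.000000+2.142857+2.142857=4.2857
k=2 src: inc=2.142857, refl=2.142857·0.142857=0.3061; V=2.142857+2.142857+0.306122=4.5918
k=3 load: inc=0.306122, refl=0.306122·1.000000=0.3061; V=4.285714+0.306122+0.306122=4.8980
k=4 src: inc=0.306122, refl=0.306122·0.142857=0.0437; V=4.591837+0.306122+0.043732=4.9417
k=5 load: inc=0.043732, refl=0.043732·1.000000=0.0437; V=4.897959+0.043732+0.043732=4.9854
k=6 src: inc=0.043732, refl=0.043732·0.142857=0.0062; V=4.941691+0.043732+0.006247=4.9917
k=7 load: inc=0.006247, refl=0.006247·1.000000=0.0062; V=4.985423+0.006247+0.006247=4.9979
k=8 src: inc=0.006247, refl=0.006247·0.142857=0.0009; V=4.991670+0.006247+0.000892=4.9988
k=9 load: inc=0.000892, refl=0.000892·1.000000=0.0009; V=4.997918+0.000892+0.000892=4.9997
k=10 src: inc=0.000892, refl=0.000892·0.142857=0.0001; V=4.998810+0.000892+0.000127=4.9998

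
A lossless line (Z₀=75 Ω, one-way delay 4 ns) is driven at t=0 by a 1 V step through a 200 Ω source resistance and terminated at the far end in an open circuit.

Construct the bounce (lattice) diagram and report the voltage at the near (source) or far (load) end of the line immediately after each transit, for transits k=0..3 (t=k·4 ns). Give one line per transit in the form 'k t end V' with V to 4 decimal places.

0 0 source 0.2727
1 4 load 0.5455
2 8 source 0.6694
3 12 load 0.7934

Γ_L=1.000000, Γ_S=0.454545; launch V₁=1·75/275=0.272727
k=0 src: V=0.2727
k=1 load: inc=0.272727, refl=0.272727·1.000000=0.2727; V=0.000000+0.272727+0.272727=0.5455
k=2 src: inc=0.272727, refl=0.272727·0.454545=0.1240; V=0.272727+0.272727+0.123967=0.6694
k=3 load: inc=0.123967, refl=0.123967·1.000000=0.1240; V=0.545455+0.123967+0.123967=0.7934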